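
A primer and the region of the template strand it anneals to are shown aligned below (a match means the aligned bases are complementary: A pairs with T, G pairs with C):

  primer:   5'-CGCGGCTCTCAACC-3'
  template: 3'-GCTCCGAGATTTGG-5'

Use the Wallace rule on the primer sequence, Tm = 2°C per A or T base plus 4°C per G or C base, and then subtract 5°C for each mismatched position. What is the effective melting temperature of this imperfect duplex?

38°C

Primer base counts: A=2, T=2, G=3, C=7 → A+T=4, G+C=10
Perfect-match Tm = 2(4) + 4(10) = 8 + 40 = 48°C
Mismatches (positions where the bases are not complementary): 2 (at positions 3, 10)
Effective Tm = 48 − 2×5 = 48 − 10 = 38°C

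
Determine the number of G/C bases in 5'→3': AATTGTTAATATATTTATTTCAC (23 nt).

3

G=1, T=12, C=2, A=8
Total G or C: 1 + 2 = 3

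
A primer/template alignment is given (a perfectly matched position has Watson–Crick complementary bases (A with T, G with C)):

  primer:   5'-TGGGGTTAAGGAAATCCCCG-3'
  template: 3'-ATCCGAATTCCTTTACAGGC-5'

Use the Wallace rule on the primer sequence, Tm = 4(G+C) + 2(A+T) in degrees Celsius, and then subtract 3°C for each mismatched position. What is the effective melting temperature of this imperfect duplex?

Primer base counts: A=5, T=4, G=7, C=4 → A+T=9, G+C=11
Perfect-match Tm = 2(9) + 4(11) = 18 + 44 = 62°C
Mismatches (positions where the bases are not complementary): 4 (at positions 2, 5, 16, 17)
Effective Tm = 62 − 4×3 = 62 − 12 = 50°C

50°C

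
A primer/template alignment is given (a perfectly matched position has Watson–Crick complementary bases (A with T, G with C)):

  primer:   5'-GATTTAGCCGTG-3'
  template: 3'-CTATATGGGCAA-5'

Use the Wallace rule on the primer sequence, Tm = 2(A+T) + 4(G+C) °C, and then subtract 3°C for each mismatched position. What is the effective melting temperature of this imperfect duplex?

27°C

Primer base counts: A=2, T=4, G=4, C=2 → A+T=6, G+C=6
Perfect-match Tm = 2(6) + 4(6) = 12 + 24 = 36°C
Mismatches (positions where the bases are not complementary): 3 (at positions 4, 7, 12)
Effective Tm = 36 − 3×3 = 36 − 9 = 27°C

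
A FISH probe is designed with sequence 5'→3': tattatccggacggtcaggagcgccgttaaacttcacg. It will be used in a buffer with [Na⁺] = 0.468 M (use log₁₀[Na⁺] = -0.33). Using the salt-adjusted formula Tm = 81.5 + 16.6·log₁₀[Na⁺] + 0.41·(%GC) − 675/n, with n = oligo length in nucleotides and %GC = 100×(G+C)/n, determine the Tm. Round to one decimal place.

Length n = 38. Counting bases: A=9, T=9, G=10, C=10
G+C = 20, so %GC = 20/38 × 100 = 52.632%
Salt term: 16.6 × (-0.33) = -5.478
GC term: 0.41 × 52.632 = 21.579; length term: −675/38 = −17.763
Tm = 81.5 + (-5.478) + 21.579 − 17.763 = 79.838 → 79.8°C

79.8°C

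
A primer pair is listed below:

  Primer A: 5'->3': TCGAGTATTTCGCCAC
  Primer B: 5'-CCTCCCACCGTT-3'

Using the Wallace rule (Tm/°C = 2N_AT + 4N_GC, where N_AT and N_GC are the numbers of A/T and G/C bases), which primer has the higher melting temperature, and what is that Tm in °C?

Primer A, 48°C

Primer A: A+T=8, G+C=8 → Tm = 2(8)+4(8) = 48°C
Primer B: A+T=4, G+C=8 → Tm = 2(4)+4(8) = 40°C
48°C vs 40°C → primer A is higher.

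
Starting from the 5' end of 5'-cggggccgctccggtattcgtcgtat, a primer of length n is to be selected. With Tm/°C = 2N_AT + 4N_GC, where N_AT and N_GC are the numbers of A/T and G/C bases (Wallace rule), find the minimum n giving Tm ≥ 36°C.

First 8 bases: CGGGGCCG → Tm = 32°C (< 36°C)
First 9 bases: CGGGGCCGC → Tm = 36°C (≥ 36°C)
Since every base adds ≥2°C, Tm only increases with n, so the threshold is first crossed at n = 9.

n = 9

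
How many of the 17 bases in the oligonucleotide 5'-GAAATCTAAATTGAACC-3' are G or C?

5

Counting bases: T=4, A=8, G=2, C=3
G+C = 2 + 3 = 5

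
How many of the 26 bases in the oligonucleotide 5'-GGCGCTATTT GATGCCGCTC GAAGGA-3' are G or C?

Scanning the sequence gives C=6, T=6, A=5, G=9.
G+C = 9 + 6 = 15

15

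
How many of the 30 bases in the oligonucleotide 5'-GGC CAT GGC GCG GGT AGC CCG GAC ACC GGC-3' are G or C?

24

Base counts: A=4, C=11, G=13, T=2
Total G or C: 13 + 11 = 24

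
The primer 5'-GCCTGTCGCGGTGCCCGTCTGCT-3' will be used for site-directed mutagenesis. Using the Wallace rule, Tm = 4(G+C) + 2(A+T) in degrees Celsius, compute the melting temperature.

80°C

Counting bases: G=8, C=9, T=6, A=0
AT pairs contribute 6, GC pairs contribute 17.
Tm = 2(6) + 4(17) = 12 + 68 = 80°C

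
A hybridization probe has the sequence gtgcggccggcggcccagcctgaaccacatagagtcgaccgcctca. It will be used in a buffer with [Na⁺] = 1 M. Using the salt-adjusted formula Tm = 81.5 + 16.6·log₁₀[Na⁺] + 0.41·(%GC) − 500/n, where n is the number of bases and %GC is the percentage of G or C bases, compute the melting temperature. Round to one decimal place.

99.2°C

Length n = 46. Counting bases: T=5, C=18, A=9, G=14
G+C = 32, so %GC = 32/46 × 100 = 69.565%
Salt term: 16.6 × (0) = 0
GC term: 0.41 × 69.565 = 28.522; length term: −500/46 = −10.87
Tm = 81.5 + (0) + 28.522 − 10.87 = 99.152 → 99.2°C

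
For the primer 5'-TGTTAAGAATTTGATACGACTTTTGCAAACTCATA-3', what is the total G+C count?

10

Base counts: G=5, C=5, T=13, A=12
G+C = 5 + 5 = 10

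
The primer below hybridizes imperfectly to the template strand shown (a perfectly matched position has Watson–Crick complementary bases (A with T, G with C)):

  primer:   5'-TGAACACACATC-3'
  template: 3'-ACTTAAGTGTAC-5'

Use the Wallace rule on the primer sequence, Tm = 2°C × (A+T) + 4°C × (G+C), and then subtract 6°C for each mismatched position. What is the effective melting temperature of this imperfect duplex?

Primer base counts: A=5, T=2, G=1, C=4 → A+T=7, G+C=5
Perfect-match Tm = 2(7) + 4(5) = 14 + 20 = 34°C
Mismatches (positions where the bases are not complementary): 3 (at positions 5, 6, 12)
Effective Tm = 34 − 3×6 = 34 − 18 = 16°C

16°C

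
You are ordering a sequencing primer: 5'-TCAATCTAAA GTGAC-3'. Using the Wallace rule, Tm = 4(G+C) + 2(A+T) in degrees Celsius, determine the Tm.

40°C

Counting bases: T=4, C=3, A=6, G=2
AT pairs contribute 10, GC pairs contribute 5.
Tm = 4·5 + 2·10 = 20 + 20 = 40°C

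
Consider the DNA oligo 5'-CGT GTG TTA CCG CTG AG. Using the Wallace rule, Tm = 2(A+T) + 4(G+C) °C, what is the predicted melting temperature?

54°C

Base counts: C=4, T=5, G=6, A=2
So N_AT = 7 and N_GC = 10.
Tm = 2×7 + 4×10 = 54°C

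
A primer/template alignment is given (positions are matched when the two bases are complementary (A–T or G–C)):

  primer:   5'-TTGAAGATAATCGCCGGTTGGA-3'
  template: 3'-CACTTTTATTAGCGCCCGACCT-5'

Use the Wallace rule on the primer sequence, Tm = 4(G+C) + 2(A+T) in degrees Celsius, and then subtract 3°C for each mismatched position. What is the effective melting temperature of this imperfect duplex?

52°C

Primer base counts: A=6, T=6, G=7, C=3 → A+T=12, G+C=10
Perfect-match Tm = 2(12) + 4(10) = 24 + 40 = 64°C
Mismatches (positions where the bases are not complementary): 4 (at positions 1, 6, 15, 18)
Effective Tm = 64 − 4×3 = 64 − 12 = 52°C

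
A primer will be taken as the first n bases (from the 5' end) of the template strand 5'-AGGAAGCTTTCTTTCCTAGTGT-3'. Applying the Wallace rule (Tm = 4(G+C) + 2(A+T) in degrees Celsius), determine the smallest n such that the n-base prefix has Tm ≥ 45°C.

First 15 bases: AGGAAGCTTTCTTTC → Tm = 42°C (< 45°C)
First 16 bases: AGGAAGCTTTCTTTCC → Tm = 46°C (≥ 45°C)
Each additional base adds 2°C (A/T) or 4°C (G/C), so Tm is non-decreasing in n; n = 16 is the first length to reach 45°C.

n = 16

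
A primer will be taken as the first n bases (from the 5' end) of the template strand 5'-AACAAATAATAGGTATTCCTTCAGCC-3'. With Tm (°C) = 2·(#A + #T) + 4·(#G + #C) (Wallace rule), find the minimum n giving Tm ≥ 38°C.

n = 16

First 15 bases: AACAAATAATAGGTA → Tm = 36°C (< 38°C)
First 16 bases: AACAAATAATAGGTAT → Tm = 38°C (≥ 38°C)
Since every base adds ≥2°C, Tm only increases with n, so the threshold is first crossed at n = 16.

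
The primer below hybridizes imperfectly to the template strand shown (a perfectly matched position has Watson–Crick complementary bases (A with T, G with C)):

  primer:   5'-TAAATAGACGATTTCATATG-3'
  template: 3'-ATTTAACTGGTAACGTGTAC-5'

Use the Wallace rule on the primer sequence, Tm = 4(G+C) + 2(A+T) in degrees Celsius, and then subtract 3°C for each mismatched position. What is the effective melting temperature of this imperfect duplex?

38°C

Primer base counts: A=8, T=7, G=3, C=2 → A+T=15, G+C=5
Perfect-match Tm = 2(15) + 4(5) = 30 + 20 = 50°C
Mismatches (positions where the bases are not complementary): 4 (at positions 6, 10, 14, 17)
Effective Tm = 50 − 4×3 = 50 − 12 = 38°C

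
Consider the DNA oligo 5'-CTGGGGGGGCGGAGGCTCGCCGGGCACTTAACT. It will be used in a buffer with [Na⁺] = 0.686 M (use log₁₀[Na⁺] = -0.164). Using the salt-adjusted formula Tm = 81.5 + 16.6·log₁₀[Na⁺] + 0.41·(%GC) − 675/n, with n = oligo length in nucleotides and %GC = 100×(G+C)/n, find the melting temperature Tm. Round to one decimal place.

88.1°C

Length n = 33. A=4, G=15, C=9, T=5
G+C = 24, so %GC = 24/33 × 100 = 72.727%
Salt term: 16.6 × (-0.164) = -2.722
GC term: 0.41 × 72.727 = 29.818; length term: −675/33 = −20.455
Tm = 81.5 + (-2.722) + 29.818 − 20.455 = 88.141 → 88.1°C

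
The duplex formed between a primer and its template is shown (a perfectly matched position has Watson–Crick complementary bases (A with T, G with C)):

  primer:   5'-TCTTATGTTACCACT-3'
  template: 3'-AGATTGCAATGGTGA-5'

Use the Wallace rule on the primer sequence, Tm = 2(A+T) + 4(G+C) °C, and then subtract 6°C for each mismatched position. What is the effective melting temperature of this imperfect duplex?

Primer base counts: A=3, T=7, G=1, C=4 → A+T=10, G+C=5
Perfect-match Tm = 2(10) + 4(5) = 20 + 20 = 40°C
Mismatches (positions where the bases are not complementary): 2 (at positions 4, 6)
Effective Tm = 40 − 2×6 = 40 − 12 = 28°C

28°C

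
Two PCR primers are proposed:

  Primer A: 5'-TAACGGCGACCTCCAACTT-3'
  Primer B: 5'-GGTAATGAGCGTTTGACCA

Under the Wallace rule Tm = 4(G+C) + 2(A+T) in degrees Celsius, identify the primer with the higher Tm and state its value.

Primer A: A+T=9, G+C=10 → Tm = 2(9)+4(10) = 58°C
Primer B: A+T=10, G+C=9 → Tm = 2(10)+4(9) = 56°C
58°C vs 56°C → primer A is higher.

Primer A, 58°C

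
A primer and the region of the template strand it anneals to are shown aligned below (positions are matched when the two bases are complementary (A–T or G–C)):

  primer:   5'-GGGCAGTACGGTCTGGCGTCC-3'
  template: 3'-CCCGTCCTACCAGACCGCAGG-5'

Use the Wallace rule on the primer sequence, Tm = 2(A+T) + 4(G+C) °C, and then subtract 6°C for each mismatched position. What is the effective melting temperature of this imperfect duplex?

Primer base counts: A=2, T=4, G=9, C=6 → A+T=6, G+C=15
Perfect-match Tm = 2(6) + 4(15) = 12 + 60 = 72°C
Mismatches (positions where the bases are not complementary): 2 (at positions 7, 9)
Effective Tm = 72 − 2×6 = 72 − 12 = 60°C

60°C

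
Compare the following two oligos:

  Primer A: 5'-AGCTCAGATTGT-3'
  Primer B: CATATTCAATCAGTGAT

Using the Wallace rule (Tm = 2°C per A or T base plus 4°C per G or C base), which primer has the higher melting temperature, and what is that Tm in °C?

Primer A: A+T=7, G+C=5 → Tm = 2(7)+4(5) = 34°C
Primer B: A+T=12, G+C=5 → Tm = 2(12)+4(5) = 44°C
34°C vs 44°C → primer B is higher.

Primer B, 44°C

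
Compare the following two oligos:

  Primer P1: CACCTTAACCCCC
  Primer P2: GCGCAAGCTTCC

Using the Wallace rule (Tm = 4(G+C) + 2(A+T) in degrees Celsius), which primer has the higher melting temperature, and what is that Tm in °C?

Primer P1: A+T=5, G+C=8 → Tm = 2(5)+4(8) = 42°C
Primer P2: A+T=4, G+C=8 → Tm = 2(4)+4(8) = 40°C
42°C vs 40°C → primer P1 is higher.

Primer P1, 42°C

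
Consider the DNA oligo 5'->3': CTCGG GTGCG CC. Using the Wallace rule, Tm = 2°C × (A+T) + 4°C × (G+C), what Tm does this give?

Scanning the sequence gives T=2, G=5, A=0, C=5.
AT pairs contribute 2, GC pairs contribute 10.
Tm = 2(2) + 4(10) = 4 + 40 = 44°C

44°C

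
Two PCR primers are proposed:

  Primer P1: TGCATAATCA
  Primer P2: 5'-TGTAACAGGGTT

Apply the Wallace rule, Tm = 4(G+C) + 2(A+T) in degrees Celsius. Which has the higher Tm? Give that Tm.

Primer P2, 34°C

Primer P1: A+T=7, G+C=3 → Tm = 2(7)+4(3) = 26°C
Primer P2: A+T=7, G+C=5 → Tm = 2(7)+4(5) = 34°C
26°C vs 34°C → primer P2 is higher.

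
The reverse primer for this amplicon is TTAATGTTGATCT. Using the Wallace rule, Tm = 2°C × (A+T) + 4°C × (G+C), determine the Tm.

T=7, A=3, G=2, C=1
AT pairs contribute 10, GC pairs contribute 3.
Tm = 2×10 + 4×3 = 32°C

32°C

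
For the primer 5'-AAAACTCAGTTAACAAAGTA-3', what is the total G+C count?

5

A=11, G=2, T=4, C=3
G+C = 2 + 3 = 5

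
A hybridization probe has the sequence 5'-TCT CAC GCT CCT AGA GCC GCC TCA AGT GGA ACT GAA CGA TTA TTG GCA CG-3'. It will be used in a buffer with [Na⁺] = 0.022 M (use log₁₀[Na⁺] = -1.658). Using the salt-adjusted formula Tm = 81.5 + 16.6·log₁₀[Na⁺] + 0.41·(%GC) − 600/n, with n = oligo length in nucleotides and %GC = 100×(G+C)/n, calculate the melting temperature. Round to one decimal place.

Length n = 50. C=15, G=12, A=12, T=11
G+C = 27, so %GC = 27/50 × 100 = 54%
Salt term: 16.6 × (-1.658) = -27.523
GC term: 0.41 × 54 = 22.14; length term: −600/50 = −12
Tm = 81.5 + (-27.523) + 22.14 − 12 = 64.117 → 64.1°C

64.1°C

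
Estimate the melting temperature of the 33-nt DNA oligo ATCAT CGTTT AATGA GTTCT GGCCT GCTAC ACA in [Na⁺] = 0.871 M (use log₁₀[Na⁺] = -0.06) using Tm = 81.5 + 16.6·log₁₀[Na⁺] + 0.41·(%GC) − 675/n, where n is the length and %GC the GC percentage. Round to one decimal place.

Length n = 33. Scanning the sequence gives G=6, T=11, C=8, A=8.
G+C = 14, so %GC = 14/33 × 100 = 42.424%
Salt term: 16.6 × (-0.06) = -0.996
GC term: 0.41 × 42.424 = 17.394; length term: −675/33 = −20.455
Tm = 81.5 + (-0.996) + 17.394 − 20.455 = 77.443 → 77.4°C

77.4°C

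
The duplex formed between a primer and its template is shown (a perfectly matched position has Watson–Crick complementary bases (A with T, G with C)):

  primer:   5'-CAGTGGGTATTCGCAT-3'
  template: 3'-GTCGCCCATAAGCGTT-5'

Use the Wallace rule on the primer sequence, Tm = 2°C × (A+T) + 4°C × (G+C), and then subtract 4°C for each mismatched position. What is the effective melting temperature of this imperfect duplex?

40°C

Primer base counts: A=3, T=5, G=5, C=3 → A+T=8, G+C=8
Perfect-match Tm = 2(8) + 4(8) = 16 + 32 = 48°C
Mismatches (positions where the bases are not complementary): 2 (at positions 4, 16)
Effective Tm = 48 − 2×4 = 48 − 8 = 40°C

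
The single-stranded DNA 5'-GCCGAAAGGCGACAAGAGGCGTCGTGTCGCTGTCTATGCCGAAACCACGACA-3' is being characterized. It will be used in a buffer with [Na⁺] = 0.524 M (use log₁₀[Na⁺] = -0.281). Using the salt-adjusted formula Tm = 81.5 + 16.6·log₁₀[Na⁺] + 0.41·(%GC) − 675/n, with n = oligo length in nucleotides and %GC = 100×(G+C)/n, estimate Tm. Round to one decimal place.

88.3°C

Length n = 52. Counting bases: G=16, A=14, T=7, C=15
G+C = 31, so %GC = 31/52 × 100 = 59.615%
Salt term: 16.6 × (-0.281) = -4.665
GC term: 0.41 × 59.615 = 24.442; length term: −675/52 = −12.981
Tm = 81.5 + (-4.665) + 24.442 − 12.981 = 88.296 → 88.3°C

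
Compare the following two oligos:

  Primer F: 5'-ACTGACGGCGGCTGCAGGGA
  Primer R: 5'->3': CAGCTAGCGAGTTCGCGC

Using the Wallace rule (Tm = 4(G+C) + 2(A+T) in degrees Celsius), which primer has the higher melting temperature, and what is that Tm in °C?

Primer F, 68°C

Primer F: A+T=6, G+C=14 → Tm = 2(6)+4(14) = 68°C
Primer R: A+T=6, G+C=12 → Tm = 2(6)+4(12) = 60°C
68°C vs 60°C → primer F is higher.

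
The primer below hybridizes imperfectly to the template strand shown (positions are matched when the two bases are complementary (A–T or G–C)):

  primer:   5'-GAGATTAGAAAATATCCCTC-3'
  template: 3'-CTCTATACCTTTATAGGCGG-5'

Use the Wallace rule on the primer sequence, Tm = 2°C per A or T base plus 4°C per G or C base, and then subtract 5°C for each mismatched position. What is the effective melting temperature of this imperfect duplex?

Primer base counts: A=8, T=5, G=3, C=4 → A+T=13, G+C=7
Perfect-match Tm = 2(13) + 4(7) = 26 + 28 = 54°C
Mismatches (positions where the bases are not complementary): 5 (at positions 6, 7, 9, 18, 19)
Effective Tm = 54 − 5×5 = 54 − 25 = 29°C

29°C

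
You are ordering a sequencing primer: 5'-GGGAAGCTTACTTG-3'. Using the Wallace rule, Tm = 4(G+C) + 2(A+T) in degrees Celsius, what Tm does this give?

42°C

G=5, A=3, T=4, C=2
AT pairs contribute 7, GC pairs contribute 7.
Tm = 2(7) + 4(7) = 14 + 28 = 42°C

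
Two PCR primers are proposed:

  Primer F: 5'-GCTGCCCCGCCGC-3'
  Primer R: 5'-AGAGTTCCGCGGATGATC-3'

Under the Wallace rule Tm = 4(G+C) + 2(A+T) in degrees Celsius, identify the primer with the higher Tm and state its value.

Primer F: A+T=1, G+C=12 → Tm = 2(1)+4(12) = 50°C
Primer R: A+T=8, G+C=10 → Tm = 2(8)+4(10) = 56°C
50°C vs 56°C → primer R is higher.

Primer R, 56°C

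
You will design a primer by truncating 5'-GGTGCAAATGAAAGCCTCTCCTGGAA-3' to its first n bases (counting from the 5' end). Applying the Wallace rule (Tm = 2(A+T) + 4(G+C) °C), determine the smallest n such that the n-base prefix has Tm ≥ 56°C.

n = 19

First 18 bases: GGTGCAAATGAAAGCCTC → Tm = 54°C (< 56°C)
First 19 bases: GGTGCAAATGAAAGCCTCT → Tm = 56°C (≥ 56°C)
Each additional base adds 2°C (A/T) or 4°C (G/C), so Tm is non-decreasing in n; n = 19 is the first length to reach 56°C.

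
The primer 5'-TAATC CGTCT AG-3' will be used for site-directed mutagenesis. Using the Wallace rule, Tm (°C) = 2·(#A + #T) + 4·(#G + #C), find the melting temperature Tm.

34°C

Counting bases: A=3, C=3, T=4, G=2
AT pairs contribute 7, GC pairs contribute 5.
Tm = 2×7 + 4×5 = 34°C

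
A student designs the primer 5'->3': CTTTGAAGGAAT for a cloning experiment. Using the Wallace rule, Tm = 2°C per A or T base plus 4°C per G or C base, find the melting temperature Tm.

Base counts: C=1, T=4, G=3, A=4
AT pairs contribute 8, GC pairs contribute 4.
Tm = 2(8) + 4(4) = 16 + 16 = 32°C

32°C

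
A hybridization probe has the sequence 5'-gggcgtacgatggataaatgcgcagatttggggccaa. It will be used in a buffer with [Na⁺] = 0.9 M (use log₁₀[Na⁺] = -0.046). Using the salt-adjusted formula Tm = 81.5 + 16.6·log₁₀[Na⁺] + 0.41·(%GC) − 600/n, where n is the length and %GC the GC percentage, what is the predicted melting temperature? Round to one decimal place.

86.7°C

Length n = 37. Base counts: C=6, G=14, A=10, T=7
G+C = 20, so %GC = 20/37 × 100 = 54.054%
Salt term: 16.6 × (-0.046) = -0.764
GC term: 0.41 × 54.054 = 22.162; length term: −600/37 = −16.216
Tm = 81.5 + (-0.764) + 22.162 − 16.216 = 86.682 → 86.7°C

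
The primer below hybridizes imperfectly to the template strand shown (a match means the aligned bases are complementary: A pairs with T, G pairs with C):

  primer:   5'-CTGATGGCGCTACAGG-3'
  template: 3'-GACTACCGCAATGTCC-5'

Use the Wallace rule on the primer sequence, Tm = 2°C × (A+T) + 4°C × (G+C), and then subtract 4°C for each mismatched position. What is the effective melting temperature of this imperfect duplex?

Primer base counts: A=3, T=3, G=6, C=4 → A+T=6, G+C=10
Perfect-match Tm = 2(6) + 4(10) = 12 + 40 = 52°C
Mismatches (positions where the bases are not complementary): 1 (at position 10)
Effective Tm = 52 − 1×4 = 52 − 4 = 48°C

48°C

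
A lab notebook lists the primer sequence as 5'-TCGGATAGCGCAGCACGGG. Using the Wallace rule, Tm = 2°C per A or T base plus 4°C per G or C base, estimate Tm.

64°C

Base counts: C=5, T=2, G=8, A=4
So N_AT = 6 and N_GC = 13.
Tm = 2(6) + 4(13) = 12 + 52 = 64°C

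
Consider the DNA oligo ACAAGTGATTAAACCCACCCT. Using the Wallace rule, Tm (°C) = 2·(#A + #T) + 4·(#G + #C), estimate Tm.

60°C

Counting bases: G=2, T=4, A=8, C=7
So N_AT = 12 and N_GC = 9.
Tm = 2(12) + 4(9) = 24 + 36 = 60°C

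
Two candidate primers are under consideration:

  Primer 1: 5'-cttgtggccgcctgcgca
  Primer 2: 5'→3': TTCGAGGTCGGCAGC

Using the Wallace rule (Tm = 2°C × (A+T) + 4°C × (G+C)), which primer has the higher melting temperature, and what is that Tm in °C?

Primer 1: A+T=5, G+C=13 → Tm = 2(5)+4(13) = 62°C
Primer 2: A+T=5, G+C=10 → Tm = 2(5)+4(10) = 50°C
62°C vs 50°C → primer 1 is higher.

Primer 1, 62°C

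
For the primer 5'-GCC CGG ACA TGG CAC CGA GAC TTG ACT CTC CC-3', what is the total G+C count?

21

Base counts: C=13, A=6, T=5, G=8
Total G or C: 8 + 13 = 21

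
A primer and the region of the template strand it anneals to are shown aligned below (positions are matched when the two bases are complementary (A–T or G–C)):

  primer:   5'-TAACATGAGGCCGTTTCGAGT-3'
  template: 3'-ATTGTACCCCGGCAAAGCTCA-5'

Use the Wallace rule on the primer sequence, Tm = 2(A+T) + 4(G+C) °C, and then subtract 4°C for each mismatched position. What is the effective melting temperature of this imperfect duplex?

58°C

Primer base counts: A=5, T=6, G=6, C=4 → A+T=11, G+C=10
Perfect-match Tm = 2(11) + 4(10) = 22 + 40 = 62°C
Mismatches (positions where the bases are not complementary): 1 (at position 8)
Effective Tm = 62 − 1×4 = 62 − 4 = 58°C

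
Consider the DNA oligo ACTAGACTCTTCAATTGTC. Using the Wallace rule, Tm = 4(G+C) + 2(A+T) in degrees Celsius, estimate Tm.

52°C

Base counts: C=5, G=2, T=7, A=5
A+T = 12, G+C = 7
Tm = 2×12 + 4×7 = 52°C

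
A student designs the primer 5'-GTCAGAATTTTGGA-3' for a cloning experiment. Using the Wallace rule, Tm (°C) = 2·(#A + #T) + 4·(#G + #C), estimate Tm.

38°C

Scanning the sequence gives A=4, T=5, G=4, C=1.
AT pairs contribute 9, GC pairs contribute 5.
Tm = 4·5 + 2·9 = 20 + 18 = 38°C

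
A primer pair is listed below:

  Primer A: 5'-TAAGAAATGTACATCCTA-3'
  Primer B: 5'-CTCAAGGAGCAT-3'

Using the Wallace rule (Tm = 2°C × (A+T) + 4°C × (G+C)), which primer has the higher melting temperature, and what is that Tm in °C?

Primer A: A+T=13, G+C=5 → Tm = 2(13)+4(5) = 46°C
Primer B: A+T=6, G+C=6 → Tm = 2(6)+4(6) = 36°C
46°C vs 36°C → primer A is higher.

Primer A, 46°C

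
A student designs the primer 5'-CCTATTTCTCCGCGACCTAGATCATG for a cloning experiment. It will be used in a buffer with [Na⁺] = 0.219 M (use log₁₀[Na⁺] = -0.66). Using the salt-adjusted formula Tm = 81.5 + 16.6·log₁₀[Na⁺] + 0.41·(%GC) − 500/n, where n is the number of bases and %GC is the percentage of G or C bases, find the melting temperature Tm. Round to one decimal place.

71.8°C

Length n = 26. Scanning the sequence gives C=9, G=4, T=8, A=5.
G+C = 13, so %GC = 13/26 × 100 = 50%
Salt term: 16.6 × (-0.66) = -10.956
GC term: 0.41 × 50 = 20.5; length term: −500/26 = −19.231
Tm = 81.5 + (-10.956) + 20.5 − 19.231 = 71.813 → 71.8°C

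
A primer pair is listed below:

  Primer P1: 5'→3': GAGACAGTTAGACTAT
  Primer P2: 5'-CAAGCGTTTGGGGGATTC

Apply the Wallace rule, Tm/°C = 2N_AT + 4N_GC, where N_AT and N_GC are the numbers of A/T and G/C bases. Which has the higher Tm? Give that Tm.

Primer P1: A+T=10, G+C=6 → Tm = 2(10)+4(6) = 44°C
Primer P2: A+T=8, G+C=10 → Tm = 2(8)+4(10) = 56°C
44°C vs 56°C → primer P2 is higher.

Primer P2, 56°C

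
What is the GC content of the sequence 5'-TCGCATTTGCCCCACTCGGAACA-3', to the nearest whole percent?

Scanning the sequence gives G=4, A=5, C=9, T=5.
G+C = 4 + 9 = 13 out of 23 bases
%GC = 13/23 × 100 = 56.52% ≈ 57%

57%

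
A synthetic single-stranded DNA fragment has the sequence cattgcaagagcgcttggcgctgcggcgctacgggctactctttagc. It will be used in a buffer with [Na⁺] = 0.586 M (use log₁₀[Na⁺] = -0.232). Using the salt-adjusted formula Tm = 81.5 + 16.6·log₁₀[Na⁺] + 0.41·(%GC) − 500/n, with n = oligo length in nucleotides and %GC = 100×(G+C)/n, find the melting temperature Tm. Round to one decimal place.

Length n = 47. A=7, T=11, C=14, G=15
G+C = 29, so %GC = 29/47 × 100 = 61.702%
Salt term: 16.6 × (-0.232) = -3.851
GC term: 0.41 × 61.702 = 25.298; length term: −500/47 = −10.638
Tm = 81.5 + (-3.851) + 25.298 − 10.638 = 92.309 → 92.3°C

92.3°C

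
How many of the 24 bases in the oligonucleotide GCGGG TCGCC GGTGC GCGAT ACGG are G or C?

19

Counting bases: A=2, G=12, C=7, T=3
G+C = 12 + 7 = 19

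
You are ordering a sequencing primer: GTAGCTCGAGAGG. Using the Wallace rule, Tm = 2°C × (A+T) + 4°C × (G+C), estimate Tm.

G=6, C=2, T=2, A=3
AT pairs contribute 5, GC pairs contribute 8.
Tm = 2(5) + 4(8) = 10 + 32 = 42°C

42°C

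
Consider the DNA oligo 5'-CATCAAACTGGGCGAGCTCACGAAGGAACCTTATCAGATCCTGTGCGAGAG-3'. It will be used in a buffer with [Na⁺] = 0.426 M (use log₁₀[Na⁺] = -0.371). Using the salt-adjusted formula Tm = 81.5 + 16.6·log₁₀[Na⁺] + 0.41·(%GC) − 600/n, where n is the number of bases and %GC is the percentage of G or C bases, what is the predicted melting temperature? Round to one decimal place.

85.3°C

Length n = 51. C=13, G=14, T=9, A=15
G+C = 27, so %GC = 27/51 × 100 = 52.941%
Salt term: 16.6 × (-0.371) = -6.159
GC term: 0.41 × 52.941 = 21.706; length term: −600/51 = −11.765
Tm = 81.5 + (-6.159) + 21.706 − 11.765 = 85.282 → 85.3°C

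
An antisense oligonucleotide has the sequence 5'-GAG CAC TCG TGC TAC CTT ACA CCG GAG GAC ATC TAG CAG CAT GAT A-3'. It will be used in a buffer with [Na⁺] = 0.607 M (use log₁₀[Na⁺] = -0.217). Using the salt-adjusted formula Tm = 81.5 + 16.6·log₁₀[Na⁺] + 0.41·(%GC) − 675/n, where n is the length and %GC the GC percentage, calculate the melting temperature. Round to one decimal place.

Length n = 46. C=13, G=11, A=13, T=9
G+C = 24, so %GC = 24/46 × 100 = 52.174%
Salt term: 16.6 × (-0.217) = -3.602
GC term: 0.41 × 52.174 = 21.391; length term: −675/46 = −14.674
Tm = 81.5 + (-3.602) + 21.391 − 14.674 = 84.615 → 84.6°C

84.6°C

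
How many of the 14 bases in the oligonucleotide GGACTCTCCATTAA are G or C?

6

G=2, C=4, T=4, A=4
G+C = 2 + 4 = 6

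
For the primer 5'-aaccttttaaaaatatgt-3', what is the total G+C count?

3

Counting bases: A=8, T=7, G=1, C=2
G+C = 1 + 2 = 3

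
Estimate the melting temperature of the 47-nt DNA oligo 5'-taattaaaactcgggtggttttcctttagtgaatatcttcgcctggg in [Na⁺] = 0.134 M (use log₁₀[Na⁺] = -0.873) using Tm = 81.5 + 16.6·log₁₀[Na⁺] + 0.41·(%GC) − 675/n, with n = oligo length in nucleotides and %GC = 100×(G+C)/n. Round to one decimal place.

Length n = 47. Scanning the sequence gives G=11, A=10, C=8, T=18.
G+C = 19, so %GC = 19/47 × 100 = 40.426%
Salt term: 16.6 × (-0.873) = -14.492
GC term: 0.41 × 40.426 = 16.575; length term: −675/47 = −14.362
Tm = 81.5 + (-14.492) + 16.575 − 14.362 = 69.221 → 69.2°C

69.2°C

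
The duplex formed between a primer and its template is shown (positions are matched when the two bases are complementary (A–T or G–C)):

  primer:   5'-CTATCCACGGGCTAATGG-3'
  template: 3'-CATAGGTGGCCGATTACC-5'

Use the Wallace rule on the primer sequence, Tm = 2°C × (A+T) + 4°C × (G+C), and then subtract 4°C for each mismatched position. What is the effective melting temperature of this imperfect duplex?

Primer base counts: A=4, T=4, G=5, C=5 → A+T=8, G+C=10
Perfect-match Tm = 2(8) + 4(10) = 16 + 40 = 56°C
Mismatches (positions where the bases are not complementary): 2 (at positions 1, 9)
Effective Tm = 56 − 2×4 = 56 − 8 = 48°C

48°C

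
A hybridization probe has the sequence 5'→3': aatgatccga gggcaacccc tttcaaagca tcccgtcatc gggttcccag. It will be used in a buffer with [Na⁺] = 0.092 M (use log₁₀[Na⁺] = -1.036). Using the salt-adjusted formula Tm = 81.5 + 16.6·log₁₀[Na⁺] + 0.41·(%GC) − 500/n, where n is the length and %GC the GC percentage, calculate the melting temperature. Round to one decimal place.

77.3°C

Length n = 50. T=10, C=17, A=12, G=11
G+C = 28, so %GC = 28/50 × 100 = 56%
Salt term: 16.6 × (-1.036) = -17.198
GC term: 0.41 × 56 = 22.96; length term: −500/50 = −10
Tm = 81.5 + (-17.198) + 22.96 − 10 = 77.262 → 77.3°C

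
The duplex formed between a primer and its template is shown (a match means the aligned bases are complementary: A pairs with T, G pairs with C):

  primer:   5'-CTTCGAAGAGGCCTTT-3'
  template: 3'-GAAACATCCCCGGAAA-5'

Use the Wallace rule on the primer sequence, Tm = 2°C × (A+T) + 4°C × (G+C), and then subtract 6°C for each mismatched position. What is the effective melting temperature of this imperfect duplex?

30°C

Primer base counts: A=3, T=5, G=4, C=4 → A+T=8, G+C=8
Perfect-match Tm = 2(8) + 4(8) = 16 + 32 = 48°C
Mismatches (positions where the bases are not complementary): 3 (at positions 4, 6, 9)
Effective Tm = 48 − 3×6 = 48 − 18 = 30°C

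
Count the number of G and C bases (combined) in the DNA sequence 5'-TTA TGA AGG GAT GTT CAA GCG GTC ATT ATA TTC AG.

13

Counting bases: T=12, A=10, G=9, C=4
Total G or C: 9 + 4 = 13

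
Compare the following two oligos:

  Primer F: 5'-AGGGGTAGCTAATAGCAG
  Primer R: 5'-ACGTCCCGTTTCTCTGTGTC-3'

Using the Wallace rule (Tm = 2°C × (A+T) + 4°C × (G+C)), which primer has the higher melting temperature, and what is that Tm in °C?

Primer R, 62°C

Primer F: A+T=9, G+C=9 → Tm = 2(9)+4(9) = 54°C
Primer R: A+T=9, G+C=11 → Tm = 2(9)+4(11) = 62°C
54°C vs 62°C → primer R is higher.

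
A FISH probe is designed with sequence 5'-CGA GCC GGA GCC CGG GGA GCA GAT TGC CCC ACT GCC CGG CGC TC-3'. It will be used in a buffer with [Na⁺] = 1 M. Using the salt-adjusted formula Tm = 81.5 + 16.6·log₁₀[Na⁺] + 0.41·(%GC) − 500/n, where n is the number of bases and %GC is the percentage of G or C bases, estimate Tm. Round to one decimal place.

101.8°C

Length n = 44. T=4, C=18, A=6, G=16
G+C = 34, so %GC = 34/44 × 100 = 77.273%
Salt term: 16.6 × (0) = 0
GC term: 0.41 × 77.273 = 31.682; length term: −500/44 = −11.364
Tm = 81.5 + (0) + 31.682 − 11.364 = 101.818 → 101.8°C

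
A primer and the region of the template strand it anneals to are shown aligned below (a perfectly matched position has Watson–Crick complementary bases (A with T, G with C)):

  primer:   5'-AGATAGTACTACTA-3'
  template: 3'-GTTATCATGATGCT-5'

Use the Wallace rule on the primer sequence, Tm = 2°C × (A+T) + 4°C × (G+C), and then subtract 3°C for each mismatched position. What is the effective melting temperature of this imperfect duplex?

27°C

Primer base counts: A=6, T=4, G=2, C=2 → A+T=10, G+C=4
Perfect-match Tm = 2(10) + 4(4) = 20 + 16 = 36°C
Mismatches (positions where the bases are not complementary): 3 (at positions 1, 2, 13)
Effective Tm = 36 − 3×3 = 36 − 9 = 27°C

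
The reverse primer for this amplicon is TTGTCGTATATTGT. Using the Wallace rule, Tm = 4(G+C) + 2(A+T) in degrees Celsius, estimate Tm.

Scanning the sequence gives C=1, G=3, A=2, T=8.
So N_AT = 10 and N_GC = 4.
Tm = 2×10 + 4×4 = 36°C

36°C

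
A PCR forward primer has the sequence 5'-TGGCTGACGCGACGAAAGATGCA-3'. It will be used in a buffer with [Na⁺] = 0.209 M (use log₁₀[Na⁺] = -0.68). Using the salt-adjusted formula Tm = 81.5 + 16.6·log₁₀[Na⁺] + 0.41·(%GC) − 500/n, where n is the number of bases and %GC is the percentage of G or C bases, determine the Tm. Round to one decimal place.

71.6°C

Length n = 23. G=8, T=3, A=7, C=5
G+C = 13, so %GC = 13/23 × 100 = 56.522%
Salt term: 16.6 × (-0.68) = -11.288
GC term: 0.41 × 56.522 = 23.174; length term: −500/23 = −21.739
Tm = 81.5 + (-11.288) + 23.174 − 21.739 = 71.647 → 71.6°C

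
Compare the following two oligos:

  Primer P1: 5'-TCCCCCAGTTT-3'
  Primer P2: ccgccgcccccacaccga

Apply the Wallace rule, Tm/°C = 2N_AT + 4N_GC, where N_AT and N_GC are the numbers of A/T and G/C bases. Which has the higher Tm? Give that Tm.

Primer P2, 66°C

Primer P1: A+T=5, G+C=6 → Tm = 2(5)+4(6) = 34°C
Primer P2: A+T=3, G+C=15 → Tm = 2(3)+4(15) = 66°C
34°C vs 66°C → primer P2 is higher.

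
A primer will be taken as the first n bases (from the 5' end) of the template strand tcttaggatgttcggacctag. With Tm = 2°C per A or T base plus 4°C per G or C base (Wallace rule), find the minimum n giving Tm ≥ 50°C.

First 16 bases: TCTTAGGATGTTCGGA → Tm = 46°C (< 50°C)
First 17 bases: TCTTAGGATGTTCGGAC → Tm = 50°C (≥ 50°C)
Each additional base adds 2°C (A/T) or 4°C (G/C), so Tm is non-decreasing in n; n = 17 is the first length to reach 50°C.

n = 17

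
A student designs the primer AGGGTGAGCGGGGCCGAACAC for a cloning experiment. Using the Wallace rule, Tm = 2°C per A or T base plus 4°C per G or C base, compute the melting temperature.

72°C

Counting bases: A=5, T=1, C=5, G=10
So N_AT = 6 and N_GC = 15.
Tm = 2(6) + 4(15) = 12 + 60 = 72°C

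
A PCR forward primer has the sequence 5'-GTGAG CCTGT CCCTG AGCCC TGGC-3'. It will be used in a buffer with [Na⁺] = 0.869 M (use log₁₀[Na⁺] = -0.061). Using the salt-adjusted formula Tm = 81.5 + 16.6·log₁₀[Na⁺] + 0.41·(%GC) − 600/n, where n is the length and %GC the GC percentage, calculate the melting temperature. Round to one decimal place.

Length n = 24. Scanning the sequence gives G=8, A=2, C=9, T=5.
G+C = 17, so %GC = 17/24 × 100 = 70.833%
Salt term: 16.6 × (-0.061) = -1.013
GC term: 0.41 × 70.833 = 29.042; length term: −600/24 = −25
Tm = 81.5 + (-1.013) + 29.042 − 25 = 84.529 → 84.5°C

84.5°C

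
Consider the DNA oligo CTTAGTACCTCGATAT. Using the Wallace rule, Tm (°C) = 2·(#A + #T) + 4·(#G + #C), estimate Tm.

44°C

Base counts: T=6, A=4, C=4, G=2
A+T = 10, G+C = 6
Tm = 4·6 + 2·10 = 24 + 20 = 44°C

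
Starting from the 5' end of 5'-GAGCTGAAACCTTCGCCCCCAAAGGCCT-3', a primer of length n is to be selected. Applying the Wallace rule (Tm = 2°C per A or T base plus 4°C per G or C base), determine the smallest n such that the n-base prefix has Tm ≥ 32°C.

n = 11

First 10 bases: GAGCTGAAAC → Tm = 30°C (< 32°C)
First 11 bases: GAGCTGAAACC → Tm = 34°C (≥ 32°C)
Since every base adds ≥2°C, Tm only increases with n, so the threshold is first crossed at n = 11.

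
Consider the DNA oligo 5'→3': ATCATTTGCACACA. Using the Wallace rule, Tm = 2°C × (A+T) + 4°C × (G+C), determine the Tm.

Scanning the sequence gives C=4, A=5, G=1, T=4.
So N_AT = 9 and N_GC = 5.
Tm = 4·5 + 2·9 = 20 + 18 = 38°C

38°C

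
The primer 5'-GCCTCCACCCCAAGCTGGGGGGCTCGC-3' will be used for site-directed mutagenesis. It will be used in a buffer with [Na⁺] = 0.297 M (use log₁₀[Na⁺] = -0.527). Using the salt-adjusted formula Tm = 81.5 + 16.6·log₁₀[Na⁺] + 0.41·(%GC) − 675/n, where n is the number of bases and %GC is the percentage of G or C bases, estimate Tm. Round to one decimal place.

79.6°C

Length n = 27. G=9, C=12, T=3, A=3
G+C = 21, so %GC = 21/27 × 100 = 77.778%
Salt term: 16.6 × (-0.527) = -8.748
GC term: 0.41 × 77.778 = 31.889; length term: −675/27 = −25
Tm = 81.5 + (-8.748) + 31.889 − 25 = 79.641 → 79.6°C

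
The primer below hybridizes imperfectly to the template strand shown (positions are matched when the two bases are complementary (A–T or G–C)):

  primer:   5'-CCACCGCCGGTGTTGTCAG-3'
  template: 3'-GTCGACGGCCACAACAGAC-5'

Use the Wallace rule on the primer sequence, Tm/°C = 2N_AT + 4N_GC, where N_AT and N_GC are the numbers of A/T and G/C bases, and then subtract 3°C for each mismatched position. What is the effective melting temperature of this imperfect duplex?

Primer base counts: A=2, T=4, G=6, C=7 → A+T=6, G+C=13
Perfect-match Tm = 2(6) + 4(13) = 12 + 52 = 64°C
Mismatches (positions where the bases are not complementary): 4 (at positions 2, 3, 5, 18)
Effective Tm = 64 − 4×3 = 64 − 12 = 52°C

52°C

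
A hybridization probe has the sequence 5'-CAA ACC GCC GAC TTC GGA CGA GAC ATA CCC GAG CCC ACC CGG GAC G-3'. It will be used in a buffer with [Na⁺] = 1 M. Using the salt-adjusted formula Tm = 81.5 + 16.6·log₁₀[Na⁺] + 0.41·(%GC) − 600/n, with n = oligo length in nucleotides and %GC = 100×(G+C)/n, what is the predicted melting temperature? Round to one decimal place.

Length n = 46. Counting bases: G=12, T=3, A=12, C=19
G+C = 31, so %GC = 31/46 × 100 = 67.391%
Salt term: 16.6 × (0) = 0
GC term: 0.41 × 67.391 = 27.63; length term: −600/46 = −13.043
Tm = 81.5 + (0) + 27.63 − 13.043 = 96.087 → 96.1°C

96.1°C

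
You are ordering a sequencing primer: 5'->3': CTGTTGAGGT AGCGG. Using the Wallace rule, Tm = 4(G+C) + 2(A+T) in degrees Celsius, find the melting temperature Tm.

Counting bases: C=2, T=4, G=7, A=2
A+T = 6, G+C = 9
Tm = 2×6 + 4×9 = 48°C

48°C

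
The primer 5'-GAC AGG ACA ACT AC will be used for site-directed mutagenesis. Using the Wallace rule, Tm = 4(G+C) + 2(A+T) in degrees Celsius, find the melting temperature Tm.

42°C

Scanning the sequence gives C=4, T=1, A=6, G=3.
A+T = 7, G+C = 7
Tm = 4·7 + 2·7 = 28 + 14 = 42°C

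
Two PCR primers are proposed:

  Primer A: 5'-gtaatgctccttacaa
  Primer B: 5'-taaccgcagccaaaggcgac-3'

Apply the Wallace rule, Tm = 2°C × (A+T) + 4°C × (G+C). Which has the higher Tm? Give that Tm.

Primer A: A+T=10, G+C=6 → Tm = 2(10)+4(6) = 44°C
Primer B: A+T=8, G+C=12 → Tm = 2(8)+4(12) = 64°C
44°C vs 64°C → primer B is higher.

Primer B, 64°C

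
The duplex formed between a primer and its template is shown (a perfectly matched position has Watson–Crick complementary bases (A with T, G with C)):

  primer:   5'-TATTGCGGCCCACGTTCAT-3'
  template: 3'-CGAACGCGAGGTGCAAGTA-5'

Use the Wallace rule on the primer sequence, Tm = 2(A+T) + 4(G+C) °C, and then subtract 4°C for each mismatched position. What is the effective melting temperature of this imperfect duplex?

Primer base counts: A=3, T=6, G=4, C=6 → A+T=9, G+C=10
Perfect-match Tm = 2(9) + 4(10) = 18 + 40 = 58°C
Mismatches (positions where the bases are not complementary): 4 (at positions 1, 2, 8, 9)
Effective Tm = 58 − 4×4 = 58 − 16 = 42°C

42°C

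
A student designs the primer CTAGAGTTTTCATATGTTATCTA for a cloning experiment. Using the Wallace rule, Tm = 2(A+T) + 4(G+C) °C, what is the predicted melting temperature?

58°C

Scanning the sequence gives A=6, G=3, C=3, T=11.
AT pairs contribute 17, GC pairs contribute 6.
Tm = 4·6 + 2·17 = 24 + 34 = 58°C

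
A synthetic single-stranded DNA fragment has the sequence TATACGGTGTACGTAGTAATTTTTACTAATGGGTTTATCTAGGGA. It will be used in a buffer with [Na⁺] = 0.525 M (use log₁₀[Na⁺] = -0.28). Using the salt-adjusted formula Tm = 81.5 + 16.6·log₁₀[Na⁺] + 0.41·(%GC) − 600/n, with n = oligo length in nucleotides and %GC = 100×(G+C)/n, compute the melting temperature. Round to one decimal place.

77.2°C

Length n = 45. Base counts: G=11, T=18, C=4, A=12
G+C = 15, so %GC = 15/45 × 100 = 33.333%
Salt term: 16.6 × (-0.28) = -4.648
GC term: 0.41 × 33.333 = 13.667; length term: −600/45 = −13.333
Tm = 81.5 + (-4.648) + 13.667 − 13.333 = 77.186 → 77.2°C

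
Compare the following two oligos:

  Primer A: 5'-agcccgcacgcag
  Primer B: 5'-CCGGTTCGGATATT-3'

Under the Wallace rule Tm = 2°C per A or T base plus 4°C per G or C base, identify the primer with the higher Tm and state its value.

Primer A, 46°C

Primer A: A+T=3, G+C=10 → Tm = 2(3)+4(10) = 46°C
Primer B: A+T=7, G+C=7 → Tm = 2(7)+4(7) = 42°C
46°C vs 42°C → primer A is higher.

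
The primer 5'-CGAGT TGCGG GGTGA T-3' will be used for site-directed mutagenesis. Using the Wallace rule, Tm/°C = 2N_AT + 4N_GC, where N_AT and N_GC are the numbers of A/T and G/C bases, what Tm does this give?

52°C

Scanning the sequence gives G=8, C=2, A=2, T=4.
A+T = 6, G+C = 10
Tm = 2×6 + 4×10 = 52°C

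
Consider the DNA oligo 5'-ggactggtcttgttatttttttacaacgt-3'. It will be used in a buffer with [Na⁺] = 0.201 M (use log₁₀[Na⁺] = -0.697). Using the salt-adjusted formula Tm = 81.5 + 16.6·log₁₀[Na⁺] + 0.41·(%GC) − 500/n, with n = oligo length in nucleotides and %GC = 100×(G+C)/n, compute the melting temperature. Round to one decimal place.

Length n = 29. Scanning the sequence gives G=6, A=5, C=4, T=14.
G+C = 10, so %GC = 10/29 × 100 = 34.483%
Salt term: 16.6 × (-0.697) = -11.57
GC term: 0.41 × 34.483 = 14.138; length term: −500/29 = −17.241
Tm = 81.5 + (-11.57) + 14.138 − 17.241 = 66.827 → 66.8°C

66.8°C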